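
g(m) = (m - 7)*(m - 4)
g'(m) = 2*m - 11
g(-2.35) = 59.37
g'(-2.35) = -15.70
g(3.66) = 1.14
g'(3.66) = -3.68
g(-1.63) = 48.59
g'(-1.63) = -14.26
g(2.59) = 6.22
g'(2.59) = -5.82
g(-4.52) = 98.15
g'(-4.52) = -20.04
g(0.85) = 19.37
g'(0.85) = -9.30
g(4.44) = -1.13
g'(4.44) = -2.12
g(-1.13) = 41.71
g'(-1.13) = -13.26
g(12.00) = 40.00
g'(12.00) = 13.00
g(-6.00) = 130.00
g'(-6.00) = -23.00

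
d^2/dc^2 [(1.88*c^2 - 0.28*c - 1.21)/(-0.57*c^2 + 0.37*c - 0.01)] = (-0.61104*c^3 + 2.42307*c^2 - 1.54071*c + 0.3192)/(0.185193*c^6 - 0.360639*c^5 + 0.243846*c^4 - 0.063307*c^3 + 0.004278*c^2 - 0.000111*c + 1.0e-6)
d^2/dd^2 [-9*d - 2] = 0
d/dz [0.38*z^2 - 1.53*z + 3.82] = 0.76*z - 1.53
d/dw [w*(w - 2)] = 2*w - 2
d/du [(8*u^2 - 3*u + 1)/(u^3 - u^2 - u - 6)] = ((3 - 16*u)*(-u^3 + u^2 + u + 6) + (-3*u^2 + 2*u + 1)*(8*u^2 - 3*u + 1))/(-u^3 + u^2 + u + 6)^2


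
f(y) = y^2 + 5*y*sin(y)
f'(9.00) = -20.94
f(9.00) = 99.55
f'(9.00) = -20.94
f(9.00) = 99.55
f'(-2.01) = -4.27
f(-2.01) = 13.14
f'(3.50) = -11.14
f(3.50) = 6.11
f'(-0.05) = -0.60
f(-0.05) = 0.01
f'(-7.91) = -18.60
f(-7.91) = 102.06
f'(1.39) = 8.95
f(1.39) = 8.77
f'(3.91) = -9.71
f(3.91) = 1.70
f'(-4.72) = -4.62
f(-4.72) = -1.32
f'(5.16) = 16.98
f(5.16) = 3.37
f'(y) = 5*y*cos(y) + 2*y + 5*sin(y)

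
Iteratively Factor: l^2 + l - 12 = (l + 4)*(l - 3)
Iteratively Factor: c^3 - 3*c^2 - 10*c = (c + 2)*(c^2 - 5*c) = c*(c + 2)*(c - 5)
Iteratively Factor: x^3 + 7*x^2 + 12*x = (x + 4)*(x^2 + 3*x) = (x + 3)*(x + 4)*(x)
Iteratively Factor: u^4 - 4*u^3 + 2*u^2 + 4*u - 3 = (u - 1)*(u^3 - 3*u^2 - u + 3) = (u - 3)*(u - 1)*(u^2 - 1) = (u - 3)*(u - 1)^2*(u + 1)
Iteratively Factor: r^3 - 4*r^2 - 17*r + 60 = (r - 3)*(r^2 - r - 20) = (r - 5)*(r - 3)*(r + 4)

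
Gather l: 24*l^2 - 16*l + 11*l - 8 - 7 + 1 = 24*l^2 - 5*l - 14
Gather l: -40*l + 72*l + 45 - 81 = 32*l - 36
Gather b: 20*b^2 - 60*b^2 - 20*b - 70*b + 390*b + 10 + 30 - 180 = -40*b^2 + 300*b - 140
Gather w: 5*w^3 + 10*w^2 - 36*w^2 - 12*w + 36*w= 5*w^3 - 26*w^2 + 24*w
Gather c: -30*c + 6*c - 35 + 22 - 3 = -24*c - 16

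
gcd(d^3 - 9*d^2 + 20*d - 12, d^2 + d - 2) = d - 1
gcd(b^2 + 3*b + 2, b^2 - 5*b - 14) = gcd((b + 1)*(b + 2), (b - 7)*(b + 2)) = b + 2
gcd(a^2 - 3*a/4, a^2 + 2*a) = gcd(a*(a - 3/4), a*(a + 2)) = a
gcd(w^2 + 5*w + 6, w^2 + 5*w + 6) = w^2 + 5*w + 6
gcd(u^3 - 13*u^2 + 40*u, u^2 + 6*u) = u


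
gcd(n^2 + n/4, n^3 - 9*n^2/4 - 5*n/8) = n^2 + n/4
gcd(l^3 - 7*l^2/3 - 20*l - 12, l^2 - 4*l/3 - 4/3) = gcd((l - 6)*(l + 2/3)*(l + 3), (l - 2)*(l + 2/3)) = l + 2/3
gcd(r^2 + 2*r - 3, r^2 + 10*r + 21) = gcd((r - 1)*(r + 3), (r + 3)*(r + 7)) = r + 3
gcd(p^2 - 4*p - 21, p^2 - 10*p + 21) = p - 7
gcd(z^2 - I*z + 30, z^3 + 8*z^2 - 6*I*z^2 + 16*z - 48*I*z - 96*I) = z - 6*I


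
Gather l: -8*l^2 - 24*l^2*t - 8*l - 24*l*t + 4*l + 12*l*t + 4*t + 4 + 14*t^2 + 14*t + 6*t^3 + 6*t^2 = l^2*(-24*t - 8) + l*(-12*t - 4) + 6*t^3 + 20*t^2 + 18*t + 4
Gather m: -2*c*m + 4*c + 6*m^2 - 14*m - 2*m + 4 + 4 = 4*c + 6*m^2 + m*(-2*c - 16) + 8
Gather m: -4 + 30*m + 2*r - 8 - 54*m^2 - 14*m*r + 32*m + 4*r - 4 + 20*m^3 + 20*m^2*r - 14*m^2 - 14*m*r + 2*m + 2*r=20*m^3 + m^2*(20*r - 68) + m*(64 - 28*r) + 8*r - 16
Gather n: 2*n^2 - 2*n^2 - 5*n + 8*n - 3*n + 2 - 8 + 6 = 0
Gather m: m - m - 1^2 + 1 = 0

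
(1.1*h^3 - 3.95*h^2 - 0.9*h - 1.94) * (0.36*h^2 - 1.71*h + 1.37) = 0.396*h^5 - 3.303*h^4 + 7.9375*h^3 - 4.5709*h^2 + 2.0844*h - 2.6578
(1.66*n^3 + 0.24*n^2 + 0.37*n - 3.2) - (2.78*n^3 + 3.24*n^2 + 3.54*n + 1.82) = -1.12*n^3 - 3.0*n^2 - 3.17*n - 5.02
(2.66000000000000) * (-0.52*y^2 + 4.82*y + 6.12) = -1.3832*y^2 + 12.8212*y + 16.2792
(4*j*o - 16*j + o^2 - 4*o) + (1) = 4*j*o - 16*j + o^2 - 4*o + 1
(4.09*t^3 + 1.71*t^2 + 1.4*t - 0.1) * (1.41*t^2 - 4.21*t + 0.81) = 5.7669*t^5 - 14.8078*t^4 - 1.9122*t^3 - 4.6499*t^2 + 1.555*t - 0.081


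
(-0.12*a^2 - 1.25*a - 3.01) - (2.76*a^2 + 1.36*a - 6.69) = -2.88*a^2 - 2.61*a + 3.68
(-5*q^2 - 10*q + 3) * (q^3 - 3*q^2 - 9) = -5*q^5 + 5*q^4 + 33*q^3 + 36*q^2 + 90*q - 27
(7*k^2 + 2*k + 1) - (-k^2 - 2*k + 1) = 8*k^2 + 4*k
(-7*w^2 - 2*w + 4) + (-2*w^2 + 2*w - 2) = 2 - 9*w^2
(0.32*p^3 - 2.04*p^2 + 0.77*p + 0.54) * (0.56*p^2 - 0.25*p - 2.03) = 0.1792*p^5 - 1.2224*p^4 + 0.2916*p^3 + 4.2511*p^2 - 1.6981*p - 1.0962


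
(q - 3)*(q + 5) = q^2 + 2*q - 15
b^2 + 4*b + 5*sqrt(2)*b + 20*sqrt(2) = (b + 4)*(b + 5*sqrt(2))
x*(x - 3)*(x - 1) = x^3 - 4*x^2 + 3*x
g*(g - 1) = g^2 - g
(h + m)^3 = h^3 + 3*h^2*m + 3*h*m^2 + m^3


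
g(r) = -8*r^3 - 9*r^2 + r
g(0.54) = -3.34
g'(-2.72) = -127.60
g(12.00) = -15108.00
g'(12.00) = -3671.00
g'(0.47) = -12.76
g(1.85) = -79.61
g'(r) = -24*r^2 - 18*r + 1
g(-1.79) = 15.26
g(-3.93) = 342.65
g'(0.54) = -15.72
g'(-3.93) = -298.94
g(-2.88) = 113.57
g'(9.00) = -2105.00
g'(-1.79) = -43.68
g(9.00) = -6552.00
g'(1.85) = -114.44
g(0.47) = -2.35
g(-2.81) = 103.63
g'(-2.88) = -146.23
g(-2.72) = 91.68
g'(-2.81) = -137.93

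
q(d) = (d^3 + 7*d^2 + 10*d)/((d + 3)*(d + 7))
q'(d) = (3*d^2 + 14*d + 10)/((d + 3)*(d + 7)) - (d^3 + 7*d^2 + 10*d)/((d + 3)*(d + 7)^2) - (d^3 + 7*d^2 + 10*d)/((d + 3)^2*(d + 7)) = (d^4 + 20*d^3 + 123*d^2 + 294*d + 210)/(d^4 + 20*d^3 + 142*d^2 + 420*d + 441)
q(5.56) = 4.13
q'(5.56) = 0.87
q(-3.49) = -4.57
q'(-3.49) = -6.67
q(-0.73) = -0.28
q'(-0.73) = 0.26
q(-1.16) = -0.35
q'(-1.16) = 0.04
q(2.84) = 1.88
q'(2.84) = 0.78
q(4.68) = 3.37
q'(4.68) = 0.85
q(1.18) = 0.68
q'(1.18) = 0.65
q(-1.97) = -0.03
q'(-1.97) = -1.11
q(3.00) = 2.00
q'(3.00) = 0.78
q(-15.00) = -20.31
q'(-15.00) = 0.72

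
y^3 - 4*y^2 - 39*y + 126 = (y - 7)*(y - 3)*(y + 6)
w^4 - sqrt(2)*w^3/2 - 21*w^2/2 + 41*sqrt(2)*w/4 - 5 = (w - 2*sqrt(2))*(w - sqrt(2)/2)^2*(w + 5*sqrt(2)/2)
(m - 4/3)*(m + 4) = m^2 + 8*m/3 - 16/3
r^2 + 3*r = r*(r + 3)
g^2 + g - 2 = (g - 1)*(g + 2)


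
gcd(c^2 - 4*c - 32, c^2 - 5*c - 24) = c - 8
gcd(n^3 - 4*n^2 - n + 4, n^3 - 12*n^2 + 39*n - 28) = n^2 - 5*n + 4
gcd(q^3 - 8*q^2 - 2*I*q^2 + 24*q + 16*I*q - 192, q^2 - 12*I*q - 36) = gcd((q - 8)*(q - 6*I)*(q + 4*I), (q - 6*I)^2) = q - 6*I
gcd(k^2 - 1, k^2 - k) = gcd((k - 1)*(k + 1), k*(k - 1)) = k - 1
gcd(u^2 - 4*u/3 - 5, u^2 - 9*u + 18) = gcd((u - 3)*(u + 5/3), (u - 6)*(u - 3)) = u - 3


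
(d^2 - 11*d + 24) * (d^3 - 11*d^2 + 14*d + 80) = d^5 - 22*d^4 + 159*d^3 - 338*d^2 - 544*d + 1920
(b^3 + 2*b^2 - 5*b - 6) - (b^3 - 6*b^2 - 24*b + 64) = 8*b^2 + 19*b - 70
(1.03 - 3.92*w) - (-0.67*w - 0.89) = 1.92 - 3.25*w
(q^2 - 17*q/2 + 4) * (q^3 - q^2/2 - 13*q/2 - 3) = q^5 - 9*q^4 + 7*q^3/4 + 201*q^2/4 - q/2 - 12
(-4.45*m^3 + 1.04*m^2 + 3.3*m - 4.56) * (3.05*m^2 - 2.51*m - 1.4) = -13.5725*m^5 + 14.3415*m^4 + 13.6846*m^3 - 23.647*m^2 + 6.8256*m + 6.384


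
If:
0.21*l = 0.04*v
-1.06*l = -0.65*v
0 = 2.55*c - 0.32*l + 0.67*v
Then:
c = 0.00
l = 0.00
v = 0.00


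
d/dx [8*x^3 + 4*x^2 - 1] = 8*x*(3*x + 1)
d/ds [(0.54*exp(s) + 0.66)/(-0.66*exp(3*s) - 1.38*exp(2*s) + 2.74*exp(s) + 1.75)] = (0.7128*exp(3*s) + 2.052*exp(2*s) + 1.8216*exp(s) - 0.8634)*exp(s)/(0.4356*exp(6*s) + 1.8216*exp(5*s) - 1.7124*exp(4*s) - 9.8724*exp(3*s) + 2.6776*exp(2*s) + 9.59*exp(s) + 3.0625)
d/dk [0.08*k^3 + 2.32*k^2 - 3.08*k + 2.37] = 0.24*k^2 + 4.64*k - 3.08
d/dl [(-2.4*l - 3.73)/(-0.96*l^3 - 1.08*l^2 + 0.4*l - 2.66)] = (-4.608*l^3 - 13.3344*l^2 - 8.0568*l + 7.876)/(0.9216*l^6 + 2.0736*l^5 + 0.3984*l^4 + 4.2432*l^3 + 5.9056*l^2 - 2.128*l + 7.0756)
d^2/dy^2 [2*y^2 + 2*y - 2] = 4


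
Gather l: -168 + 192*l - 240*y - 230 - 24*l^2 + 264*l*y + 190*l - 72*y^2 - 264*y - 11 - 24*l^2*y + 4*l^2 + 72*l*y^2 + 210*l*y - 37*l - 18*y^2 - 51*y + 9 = l^2*(-24*y - 20) + l*(72*y^2 + 474*y + 345) - 90*y^2 - 555*y - 400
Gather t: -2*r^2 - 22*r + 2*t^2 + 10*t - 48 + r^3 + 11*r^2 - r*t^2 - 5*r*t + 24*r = r^3 + 9*r^2 + 2*r + t^2*(2 - r) + t*(10 - 5*r) - 48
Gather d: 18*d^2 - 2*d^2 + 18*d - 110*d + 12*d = 16*d^2 - 80*d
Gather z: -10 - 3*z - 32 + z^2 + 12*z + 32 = z^2 + 9*z - 10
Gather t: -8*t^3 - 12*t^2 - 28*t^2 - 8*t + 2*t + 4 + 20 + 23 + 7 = -8*t^3 - 40*t^2 - 6*t + 54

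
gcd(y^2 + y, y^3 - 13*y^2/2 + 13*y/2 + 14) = y + 1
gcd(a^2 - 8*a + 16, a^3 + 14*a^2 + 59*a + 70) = 1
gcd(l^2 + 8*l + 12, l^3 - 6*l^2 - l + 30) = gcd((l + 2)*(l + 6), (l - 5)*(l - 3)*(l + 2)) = l + 2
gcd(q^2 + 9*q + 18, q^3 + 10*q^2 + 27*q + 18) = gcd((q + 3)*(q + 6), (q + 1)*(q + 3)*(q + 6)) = q^2 + 9*q + 18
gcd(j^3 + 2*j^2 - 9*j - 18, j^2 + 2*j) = j + 2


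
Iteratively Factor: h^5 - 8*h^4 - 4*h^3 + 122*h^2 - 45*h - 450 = (h + 3)*(h^4 - 11*h^3 + 29*h^2 + 35*h - 150) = (h - 3)*(h + 3)*(h^3 - 8*h^2 + 5*h + 50) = (h - 5)*(h - 3)*(h + 3)*(h^2 - 3*h - 10) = (h - 5)^2*(h - 3)*(h + 3)*(h + 2)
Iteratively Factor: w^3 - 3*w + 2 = (w - 1)*(w^2 + w - 2) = (w - 1)*(w + 2)*(w - 1)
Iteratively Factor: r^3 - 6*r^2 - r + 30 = (r + 2)*(r^2 - 8*r + 15) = (r - 5)*(r + 2)*(r - 3)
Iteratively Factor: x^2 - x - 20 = (x + 4)*(x - 5)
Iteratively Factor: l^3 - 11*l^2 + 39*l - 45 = (l - 5)*(l^2 - 6*l + 9) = (l - 5)*(l - 3)*(l - 3)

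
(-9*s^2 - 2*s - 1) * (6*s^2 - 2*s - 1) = -54*s^4 + 6*s^3 + 7*s^2 + 4*s + 1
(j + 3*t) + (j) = 2*j + 3*t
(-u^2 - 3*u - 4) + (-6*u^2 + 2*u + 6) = -7*u^2 - u + 2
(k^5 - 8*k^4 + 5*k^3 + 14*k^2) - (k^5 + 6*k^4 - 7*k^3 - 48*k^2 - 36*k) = -14*k^4 + 12*k^3 + 62*k^2 + 36*k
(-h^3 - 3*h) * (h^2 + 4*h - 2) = -h^5 - 4*h^4 - h^3 - 12*h^2 + 6*h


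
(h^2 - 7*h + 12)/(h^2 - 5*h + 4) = (h - 3)/(h - 1)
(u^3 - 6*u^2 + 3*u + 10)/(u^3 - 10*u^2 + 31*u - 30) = (u + 1)/(u - 3)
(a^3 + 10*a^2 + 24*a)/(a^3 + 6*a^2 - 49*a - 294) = a*(a + 4)/(a^2 - 49)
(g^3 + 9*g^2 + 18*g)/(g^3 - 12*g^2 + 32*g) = (g^2 + 9*g + 18)/(g^2 - 12*g + 32)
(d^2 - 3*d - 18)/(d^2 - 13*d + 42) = (d + 3)/(d - 7)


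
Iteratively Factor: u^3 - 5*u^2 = (u)*(u^2 - 5*u) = u^2*(u - 5)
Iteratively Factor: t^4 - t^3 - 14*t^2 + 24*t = (t - 3)*(t^3 + 2*t^2 - 8*t) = t*(t - 3)*(t^2 + 2*t - 8) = t*(t - 3)*(t - 2)*(t + 4)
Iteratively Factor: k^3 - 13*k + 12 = (k + 4)*(k^2 - 4*k + 3) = (k - 1)*(k + 4)*(k - 3)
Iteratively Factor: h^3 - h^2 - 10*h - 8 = (h + 1)*(h^2 - 2*h - 8) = (h + 1)*(h + 2)*(h - 4)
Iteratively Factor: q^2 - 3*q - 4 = (q - 4)*(q + 1)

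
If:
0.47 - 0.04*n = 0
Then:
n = 11.75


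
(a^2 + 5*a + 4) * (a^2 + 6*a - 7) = a^4 + 11*a^3 + 27*a^2 - 11*a - 28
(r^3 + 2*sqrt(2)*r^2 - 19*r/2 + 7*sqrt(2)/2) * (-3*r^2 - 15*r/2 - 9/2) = -3*r^5 - 6*sqrt(2)*r^4 - 15*r^4/2 - 15*sqrt(2)*r^3 + 24*r^3 - 39*sqrt(2)*r^2/2 + 285*r^2/4 - 105*sqrt(2)*r/4 + 171*r/4 - 63*sqrt(2)/4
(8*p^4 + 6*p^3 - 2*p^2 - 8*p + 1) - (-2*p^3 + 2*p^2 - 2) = 8*p^4 + 8*p^3 - 4*p^2 - 8*p + 3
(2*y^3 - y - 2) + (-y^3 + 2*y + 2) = y^3 + y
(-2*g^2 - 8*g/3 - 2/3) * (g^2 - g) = -2*g^4 - 2*g^3/3 + 2*g^2 + 2*g/3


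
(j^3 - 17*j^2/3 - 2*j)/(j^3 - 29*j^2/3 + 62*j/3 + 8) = j/(j - 4)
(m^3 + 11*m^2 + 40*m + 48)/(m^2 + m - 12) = (m^2 + 7*m + 12)/(m - 3)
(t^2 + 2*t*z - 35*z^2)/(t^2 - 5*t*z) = (t + 7*z)/t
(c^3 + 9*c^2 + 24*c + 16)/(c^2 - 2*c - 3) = (c^2 + 8*c + 16)/(c - 3)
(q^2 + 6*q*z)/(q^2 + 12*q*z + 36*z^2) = q/(q + 6*z)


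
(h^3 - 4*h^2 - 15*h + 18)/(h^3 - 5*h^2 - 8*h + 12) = (h + 3)/(h + 2)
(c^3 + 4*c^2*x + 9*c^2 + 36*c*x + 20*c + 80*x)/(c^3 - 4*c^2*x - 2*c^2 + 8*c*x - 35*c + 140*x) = (-c^2 - 4*c*x - 4*c - 16*x)/(-c^2 + 4*c*x + 7*c - 28*x)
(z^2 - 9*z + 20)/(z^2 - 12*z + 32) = (z - 5)/(z - 8)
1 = 1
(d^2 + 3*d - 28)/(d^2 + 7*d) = (d - 4)/d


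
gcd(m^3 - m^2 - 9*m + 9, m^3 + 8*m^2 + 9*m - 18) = m^2 + 2*m - 3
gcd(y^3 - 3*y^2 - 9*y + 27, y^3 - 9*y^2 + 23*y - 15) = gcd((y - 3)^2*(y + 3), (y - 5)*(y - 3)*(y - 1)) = y - 3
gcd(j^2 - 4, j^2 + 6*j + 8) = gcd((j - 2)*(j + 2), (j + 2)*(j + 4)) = j + 2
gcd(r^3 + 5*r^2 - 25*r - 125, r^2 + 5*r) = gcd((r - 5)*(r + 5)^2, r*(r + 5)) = r + 5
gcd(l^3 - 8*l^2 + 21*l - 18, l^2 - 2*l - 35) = 1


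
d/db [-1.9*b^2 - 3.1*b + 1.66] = -3.8*b - 3.1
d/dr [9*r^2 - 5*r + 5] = 18*r - 5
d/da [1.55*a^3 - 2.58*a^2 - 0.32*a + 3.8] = 4.65*a^2 - 5.16*a - 0.32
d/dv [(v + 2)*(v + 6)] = 2*v + 8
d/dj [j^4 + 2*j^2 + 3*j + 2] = 4*j^3 + 4*j + 3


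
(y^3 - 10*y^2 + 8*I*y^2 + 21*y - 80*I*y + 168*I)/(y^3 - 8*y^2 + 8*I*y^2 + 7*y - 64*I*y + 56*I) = (y - 3)/(y - 1)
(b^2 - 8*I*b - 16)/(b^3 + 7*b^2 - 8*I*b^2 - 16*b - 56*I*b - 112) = 1/(b + 7)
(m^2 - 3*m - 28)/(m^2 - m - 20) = (m - 7)/(m - 5)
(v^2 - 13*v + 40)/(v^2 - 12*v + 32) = (v - 5)/(v - 4)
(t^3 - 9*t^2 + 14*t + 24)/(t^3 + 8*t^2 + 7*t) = (t^2 - 10*t + 24)/(t*(t + 7))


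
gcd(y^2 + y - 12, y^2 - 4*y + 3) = y - 3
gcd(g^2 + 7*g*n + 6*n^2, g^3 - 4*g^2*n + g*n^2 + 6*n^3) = g + n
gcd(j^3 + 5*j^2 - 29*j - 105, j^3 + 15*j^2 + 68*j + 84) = j + 7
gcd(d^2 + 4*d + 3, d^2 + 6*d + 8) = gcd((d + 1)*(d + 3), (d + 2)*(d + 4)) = 1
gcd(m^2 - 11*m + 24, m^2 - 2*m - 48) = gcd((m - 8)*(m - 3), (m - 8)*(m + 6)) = m - 8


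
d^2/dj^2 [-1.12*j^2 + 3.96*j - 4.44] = -2.24000000000000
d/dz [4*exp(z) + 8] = 4*exp(z)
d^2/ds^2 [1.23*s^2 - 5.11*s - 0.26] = 2.46000000000000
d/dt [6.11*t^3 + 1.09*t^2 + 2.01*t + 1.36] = 18.33*t^2 + 2.18*t + 2.01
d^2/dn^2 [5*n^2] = 10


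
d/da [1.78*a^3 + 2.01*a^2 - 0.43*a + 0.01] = 5.34*a^2 + 4.02*a - 0.43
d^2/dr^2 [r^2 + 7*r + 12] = 2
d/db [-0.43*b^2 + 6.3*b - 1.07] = 6.3 - 0.86*b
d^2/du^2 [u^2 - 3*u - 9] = 2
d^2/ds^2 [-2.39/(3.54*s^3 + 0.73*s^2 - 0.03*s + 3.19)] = ((50.7636*s + 3.4894)*(3.54*s^3 + 0.73*s^2 - 0.03*s + 3.19) - 2.39*(10.62*s^2 + 1.46*s - 0.03)*(21.24*s^2 + 2.92*s - 0.06))/(3.54*s^3 + 0.73*s^2 - 0.03*s + 3.19)^3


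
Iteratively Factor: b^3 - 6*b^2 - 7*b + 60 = (b + 3)*(b^2 - 9*b + 20) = (b - 4)*(b + 3)*(b - 5)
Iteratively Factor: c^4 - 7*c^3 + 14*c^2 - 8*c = (c)*(c^3 - 7*c^2 + 14*c - 8) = c*(c - 1)*(c^2 - 6*c + 8) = c*(c - 2)*(c - 1)*(c - 4)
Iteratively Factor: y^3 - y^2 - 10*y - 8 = (y - 4)*(y^2 + 3*y + 2) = (y - 4)*(y + 1)*(y + 2)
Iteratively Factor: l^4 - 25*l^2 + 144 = (l + 3)*(l^3 - 3*l^2 - 16*l + 48) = (l - 3)*(l + 3)*(l^2 - 16) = (l - 3)*(l + 3)*(l + 4)*(l - 4)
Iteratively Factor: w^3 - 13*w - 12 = (w - 4)*(w^2 + 4*w + 3) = (w - 4)*(w + 1)*(w + 3)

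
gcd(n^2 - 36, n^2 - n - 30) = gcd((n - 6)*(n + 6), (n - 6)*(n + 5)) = n - 6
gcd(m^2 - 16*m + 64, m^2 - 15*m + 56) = m - 8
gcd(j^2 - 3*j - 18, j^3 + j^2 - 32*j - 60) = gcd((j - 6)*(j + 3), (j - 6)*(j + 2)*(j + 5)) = j - 6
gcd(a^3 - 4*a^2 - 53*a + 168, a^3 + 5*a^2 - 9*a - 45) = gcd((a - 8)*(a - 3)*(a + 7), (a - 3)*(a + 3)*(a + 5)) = a - 3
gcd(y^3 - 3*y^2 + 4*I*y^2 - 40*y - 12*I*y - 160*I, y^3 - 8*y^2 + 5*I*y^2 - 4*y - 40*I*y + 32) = y^2 + y*(-8 + 4*I) - 32*I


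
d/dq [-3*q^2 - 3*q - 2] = -6*q - 3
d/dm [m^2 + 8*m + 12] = 2*m + 8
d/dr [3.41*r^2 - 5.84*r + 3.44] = 6.82*r - 5.84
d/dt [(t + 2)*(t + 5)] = 2*t + 7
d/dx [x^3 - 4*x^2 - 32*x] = 3*x^2 - 8*x - 32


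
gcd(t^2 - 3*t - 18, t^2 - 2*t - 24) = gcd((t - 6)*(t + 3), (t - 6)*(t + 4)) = t - 6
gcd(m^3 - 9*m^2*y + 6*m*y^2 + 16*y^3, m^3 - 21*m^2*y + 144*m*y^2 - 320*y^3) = -m + 8*y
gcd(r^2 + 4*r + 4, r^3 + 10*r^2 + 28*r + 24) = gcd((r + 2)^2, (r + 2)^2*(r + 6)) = r^2 + 4*r + 4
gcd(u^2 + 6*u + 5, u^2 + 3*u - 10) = u + 5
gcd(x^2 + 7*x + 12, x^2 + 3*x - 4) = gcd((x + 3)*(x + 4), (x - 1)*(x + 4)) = x + 4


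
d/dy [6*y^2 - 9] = 12*y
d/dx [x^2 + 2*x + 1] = 2*x + 2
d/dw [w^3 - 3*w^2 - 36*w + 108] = 3*w^2 - 6*w - 36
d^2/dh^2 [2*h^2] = 4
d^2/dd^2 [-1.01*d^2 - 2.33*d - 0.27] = -2.02000000000000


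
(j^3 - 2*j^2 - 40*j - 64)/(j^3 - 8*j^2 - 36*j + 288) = (j^2 + 6*j + 8)/(j^2 - 36)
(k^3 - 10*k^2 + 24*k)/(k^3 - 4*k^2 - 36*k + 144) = k/(k + 6)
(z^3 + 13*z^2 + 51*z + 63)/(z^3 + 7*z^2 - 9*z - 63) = (z + 3)/(z - 3)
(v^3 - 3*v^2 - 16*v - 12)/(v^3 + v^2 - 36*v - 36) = (v + 2)/(v + 6)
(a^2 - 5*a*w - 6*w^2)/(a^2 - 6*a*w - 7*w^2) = (-a + 6*w)/(-a + 7*w)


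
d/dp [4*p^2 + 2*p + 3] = 8*p + 2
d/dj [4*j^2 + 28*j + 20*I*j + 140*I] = 8*j + 28 + 20*I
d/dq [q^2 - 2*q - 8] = 2*q - 2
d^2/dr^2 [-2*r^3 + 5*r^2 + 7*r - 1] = 10 - 12*r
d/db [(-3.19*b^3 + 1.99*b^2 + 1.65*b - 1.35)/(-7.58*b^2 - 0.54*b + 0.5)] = (24.1802*b^4 + 3.4452*b^3 + 6.6474*b^2 - 18.476*b + 0.0959999999999998)/(57.4564*b^4 + 8.1864*b^3 - 7.2884*b^2 - 0.54*b + 0.25)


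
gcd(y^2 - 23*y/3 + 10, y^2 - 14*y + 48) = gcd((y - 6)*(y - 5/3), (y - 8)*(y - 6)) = y - 6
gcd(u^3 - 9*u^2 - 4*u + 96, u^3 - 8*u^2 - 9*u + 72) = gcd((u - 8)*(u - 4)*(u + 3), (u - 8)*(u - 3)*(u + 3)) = u^2 - 5*u - 24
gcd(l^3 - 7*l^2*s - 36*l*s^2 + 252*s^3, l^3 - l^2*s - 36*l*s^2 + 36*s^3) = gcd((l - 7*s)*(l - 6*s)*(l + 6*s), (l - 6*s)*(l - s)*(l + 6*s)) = -l^2 + 36*s^2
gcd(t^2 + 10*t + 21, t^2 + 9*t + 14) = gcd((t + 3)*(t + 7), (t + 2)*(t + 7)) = t + 7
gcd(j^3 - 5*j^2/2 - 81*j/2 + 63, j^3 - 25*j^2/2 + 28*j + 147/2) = j - 7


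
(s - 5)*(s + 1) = s^2 - 4*s - 5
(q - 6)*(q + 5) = q^2 - q - 30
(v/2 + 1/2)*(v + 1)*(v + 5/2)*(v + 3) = v^4/2 + 15*v^3/4 + 39*v^2/4 + 41*v/4 + 15/4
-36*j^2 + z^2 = (-6*j + z)*(6*j + z)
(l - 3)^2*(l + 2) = l^3 - 4*l^2 - 3*l + 18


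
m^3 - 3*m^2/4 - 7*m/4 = m*(m - 7/4)*(m + 1)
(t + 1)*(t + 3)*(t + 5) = t^3 + 9*t^2 + 23*t + 15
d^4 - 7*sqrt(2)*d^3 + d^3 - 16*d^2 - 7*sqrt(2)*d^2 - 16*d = d*(d + 1)*(d - 8*sqrt(2))*(d + sqrt(2))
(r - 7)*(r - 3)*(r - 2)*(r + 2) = r^4 - 10*r^3 + 17*r^2 + 40*r - 84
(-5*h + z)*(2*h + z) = -10*h^2 - 3*h*z + z^2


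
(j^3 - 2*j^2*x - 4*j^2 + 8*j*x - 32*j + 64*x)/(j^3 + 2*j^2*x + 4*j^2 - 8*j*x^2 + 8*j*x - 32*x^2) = (j - 8)/(j + 4*x)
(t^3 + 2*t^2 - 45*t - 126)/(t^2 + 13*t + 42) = (t^2 - 4*t - 21)/(t + 7)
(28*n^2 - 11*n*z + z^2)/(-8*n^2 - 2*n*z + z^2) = (-7*n + z)/(2*n + z)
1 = 1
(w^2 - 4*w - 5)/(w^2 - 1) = (w - 5)/(w - 1)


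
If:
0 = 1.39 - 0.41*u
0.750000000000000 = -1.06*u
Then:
No Solution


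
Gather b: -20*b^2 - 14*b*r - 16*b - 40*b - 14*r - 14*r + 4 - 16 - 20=-20*b^2 + b*(-14*r - 56) - 28*r - 32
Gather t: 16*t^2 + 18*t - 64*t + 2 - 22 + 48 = 16*t^2 - 46*t + 28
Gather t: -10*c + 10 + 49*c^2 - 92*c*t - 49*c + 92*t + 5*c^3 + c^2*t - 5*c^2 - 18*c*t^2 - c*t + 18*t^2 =5*c^3 + 44*c^2 - 59*c + t^2*(18 - 18*c) + t*(c^2 - 93*c + 92) + 10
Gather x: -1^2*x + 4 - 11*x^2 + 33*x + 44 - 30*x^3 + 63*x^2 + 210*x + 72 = -30*x^3 + 52*x^2 + 242*x + 120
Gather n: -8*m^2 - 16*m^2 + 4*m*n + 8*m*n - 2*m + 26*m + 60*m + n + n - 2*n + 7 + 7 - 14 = -24*m^2 + 12*m*n + 84*m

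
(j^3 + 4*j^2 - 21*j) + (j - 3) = j^3 + 4*j^2 - 20*j - 3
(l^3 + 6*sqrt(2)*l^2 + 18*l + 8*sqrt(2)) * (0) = 0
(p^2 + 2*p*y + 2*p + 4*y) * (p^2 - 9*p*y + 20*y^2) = p^4 - 7*p^3*y + 2*p^3 + 2*p^2*y^2 - 14*p^2*y + 40*p*y^3 + 4*p*y^2 + 80*y^3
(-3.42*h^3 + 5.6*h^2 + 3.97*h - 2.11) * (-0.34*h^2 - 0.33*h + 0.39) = 1.1628*h^5 - 0.7754*h^4 - 4.5316*h^3 + 1.5913*h^2 + 2.2446*h - 0.8229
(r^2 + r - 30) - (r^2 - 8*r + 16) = 9*r - 46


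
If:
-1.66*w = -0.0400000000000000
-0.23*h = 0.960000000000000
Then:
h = -4.17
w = 0.02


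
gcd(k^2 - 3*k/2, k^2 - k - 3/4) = k - 3/2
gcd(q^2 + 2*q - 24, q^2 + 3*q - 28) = q - 4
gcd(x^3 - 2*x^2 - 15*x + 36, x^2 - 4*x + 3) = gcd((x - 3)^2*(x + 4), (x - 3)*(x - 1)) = x - 3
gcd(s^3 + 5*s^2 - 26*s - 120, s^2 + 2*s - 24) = s + 6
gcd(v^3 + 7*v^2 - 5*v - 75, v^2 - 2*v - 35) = v + 5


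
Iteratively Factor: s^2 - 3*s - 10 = (s + 2)*(s - 5)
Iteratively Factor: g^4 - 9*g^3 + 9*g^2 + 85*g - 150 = (g - 5)*(g^3 - 4*g^2 - 11*g + 30) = (g - 5)*(g - 2)*(g^2 - 2*g - 15) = (g - 5)^2*(g - 2)*(g + 3)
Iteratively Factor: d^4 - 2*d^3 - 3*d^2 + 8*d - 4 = (d - 1)*(d^3 - d^2 - 4*d + 4) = (d - 1)*(d + 2)*(d^2 - 3*d + 2) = (d - 1)^2*(d + 2)*(d - 2)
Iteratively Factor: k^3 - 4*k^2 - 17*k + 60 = (k - 3)*(k^2 - k - 20) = (k - 3)*(k + 4)*(k - 5)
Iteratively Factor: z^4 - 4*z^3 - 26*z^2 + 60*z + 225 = (z + 3)*(z^3 - 7*z^2 - 5*z + 75) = (z + 3)^2*(z^2 - 10*z + 25) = (z - 5)*(z + 3)^2*(z - 5)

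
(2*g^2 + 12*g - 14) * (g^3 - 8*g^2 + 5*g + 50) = 2*g^5 - 4*g^4 - 100*g^3 + 272*g^2 + 530*g - 700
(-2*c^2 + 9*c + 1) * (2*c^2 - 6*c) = -4*c^4 + 30*c^3 - 52*c^2 - 6*c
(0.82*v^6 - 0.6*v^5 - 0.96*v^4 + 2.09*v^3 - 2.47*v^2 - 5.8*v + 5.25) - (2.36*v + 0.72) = 0.82*v^6 - 0.6*v^5 - 0.96*v^4 + 2.09*v^3 - 2.47*v^2 - 8.16*v + 4.53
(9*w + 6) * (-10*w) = -90*w^2 - 60*w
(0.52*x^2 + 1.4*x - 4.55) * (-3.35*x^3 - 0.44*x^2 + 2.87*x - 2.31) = -1.742*x^5 - 4.9188*x^4 + 16.1189*x^3 + 4.8188*x^2 - 16.2925*x + 10.5105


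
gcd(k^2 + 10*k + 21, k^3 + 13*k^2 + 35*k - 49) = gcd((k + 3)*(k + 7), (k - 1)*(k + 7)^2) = k + 7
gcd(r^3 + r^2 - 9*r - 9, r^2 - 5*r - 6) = r + 1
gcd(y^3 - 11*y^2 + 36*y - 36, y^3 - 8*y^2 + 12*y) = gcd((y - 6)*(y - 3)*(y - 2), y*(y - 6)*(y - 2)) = y^2 - 8*y + 12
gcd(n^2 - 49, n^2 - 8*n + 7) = n - 7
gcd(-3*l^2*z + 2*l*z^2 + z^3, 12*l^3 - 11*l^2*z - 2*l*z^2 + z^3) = -3*l^2 + 2*l*z + z^2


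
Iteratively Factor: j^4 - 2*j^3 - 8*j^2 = (j - 4)*(j^3 + 2*j^2) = (j - 4)*(j + 2)*(j^2) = j*(j - 4)*(j + 2)*(j)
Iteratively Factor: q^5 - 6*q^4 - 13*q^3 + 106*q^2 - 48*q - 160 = (q - 5)*(q^4 - q^3 - 18*q^2 + 16*q + 32) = (q - 5)*(q + 4)*(q^3 - 5*q^2 + 2*q + 8) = (q - 5)*(q - 2)*(q + 4)*(q^2 - 3*q - 4) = (q - 5)*(q - 2)*(q + 1)*(q + 4)*(q - 4)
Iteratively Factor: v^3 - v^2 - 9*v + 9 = (v - 3)*(v^2 + 2*v - 3) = (v - 3)*(v - 1)*(v + 3)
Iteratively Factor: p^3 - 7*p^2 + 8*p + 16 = (p - 4)*(p^2 - 3*p - 4) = (p - 4)*(p + 1)*(p - 4)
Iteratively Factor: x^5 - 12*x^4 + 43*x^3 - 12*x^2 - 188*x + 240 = (x - 2)*(x^4 - 10*x^3 + 23*x^2 + 34*x - 120) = (x - 2)*(x + 2)*(x^3 - 12*x^2 + 47*x - 60) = (x - 5)*(x - 2)*(x + 2)*(x^2 - 7*x + 12) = (x - 5)*(x - 3)*(x - 2)*(x + 2)*(x - 4)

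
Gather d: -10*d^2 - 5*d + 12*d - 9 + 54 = -10*d^2 + 7*d + 45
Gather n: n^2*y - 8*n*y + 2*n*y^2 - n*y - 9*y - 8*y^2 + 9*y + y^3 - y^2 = n^2*y + n*(2*y^2 - 9*y) + y^3 - 9*y^2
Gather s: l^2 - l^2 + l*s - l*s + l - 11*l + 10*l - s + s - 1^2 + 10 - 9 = 0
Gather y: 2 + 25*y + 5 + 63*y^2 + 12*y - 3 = 63*y^2 + 37*y + 4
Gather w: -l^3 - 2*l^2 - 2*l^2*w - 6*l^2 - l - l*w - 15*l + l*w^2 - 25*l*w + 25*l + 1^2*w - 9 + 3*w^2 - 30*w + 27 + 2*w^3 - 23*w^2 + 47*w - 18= -l^3 - 8*l^2 + 9*l + 2*w^3 + w^2*(l - 20) + w*(-2*l^2 - 26*l + 18)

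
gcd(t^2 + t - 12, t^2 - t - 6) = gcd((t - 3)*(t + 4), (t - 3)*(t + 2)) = t - 3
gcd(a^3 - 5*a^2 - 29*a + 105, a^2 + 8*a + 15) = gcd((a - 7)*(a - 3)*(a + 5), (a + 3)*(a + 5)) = a + 5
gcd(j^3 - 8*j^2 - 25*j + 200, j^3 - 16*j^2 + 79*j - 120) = j^2 - 13*j + 40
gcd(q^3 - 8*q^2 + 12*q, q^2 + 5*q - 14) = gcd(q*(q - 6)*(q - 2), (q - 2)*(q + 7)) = q - 2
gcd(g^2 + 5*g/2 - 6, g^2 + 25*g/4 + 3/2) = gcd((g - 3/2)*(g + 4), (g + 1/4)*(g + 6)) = 1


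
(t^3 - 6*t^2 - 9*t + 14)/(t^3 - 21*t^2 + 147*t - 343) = (t^2 + t - 2)/(t^2 - 14*t + 49)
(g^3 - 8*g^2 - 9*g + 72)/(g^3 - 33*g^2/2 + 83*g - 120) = 2*(g^2 - 9)/(2*g^2 - 17*g + 30)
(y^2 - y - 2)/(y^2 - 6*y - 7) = (y - 2)/(y - 7)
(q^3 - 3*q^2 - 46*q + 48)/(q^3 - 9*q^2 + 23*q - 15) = (q^2 - 2*q - 48)/(q^2 - 8*q + 15)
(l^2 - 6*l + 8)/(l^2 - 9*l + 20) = (l - 2)/(l - 5)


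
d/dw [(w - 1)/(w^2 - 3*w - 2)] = (w^2 - 3*w - (w - 1)*(2*w - 3) - 2)/(-w^2 + 3*w + 2)^2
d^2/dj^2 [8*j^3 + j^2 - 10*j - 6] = 48*j + 2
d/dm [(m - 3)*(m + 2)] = 2*m - 1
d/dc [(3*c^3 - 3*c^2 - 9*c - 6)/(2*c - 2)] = 3*(2*c^3 - 4*c^2 + 2*c + 5)/(2*(c^2 - 2*c + 1))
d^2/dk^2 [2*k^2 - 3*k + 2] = 4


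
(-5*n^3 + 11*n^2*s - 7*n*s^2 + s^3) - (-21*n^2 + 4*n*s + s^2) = -5*n^3 + 11*n^2*s + 21*n^2 - 7*n*s^2 - 4*n*s + s^3 - s^2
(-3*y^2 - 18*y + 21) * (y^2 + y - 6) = -3*y^4 - 21*y^3 + 21*y^2 + 129*y - 126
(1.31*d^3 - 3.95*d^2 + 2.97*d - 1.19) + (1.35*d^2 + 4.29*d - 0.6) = 1.31*d^3 - 2.6*d^2 + 7.26*d - 1.79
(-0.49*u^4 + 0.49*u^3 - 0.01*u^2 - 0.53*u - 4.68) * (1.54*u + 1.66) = -0.7546*u^5 - 0.0587999999999999*u^4 + 0.798*u^3 - 0.8328*u^2 - 8.087*u - 7.7688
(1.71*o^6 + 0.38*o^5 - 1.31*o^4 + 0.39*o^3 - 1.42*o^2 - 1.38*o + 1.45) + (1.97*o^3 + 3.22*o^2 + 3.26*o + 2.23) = 1.71*o^6 + 0.38*o^5 - 1.31*o^4 + 2.36*o^3 + 1.8*o^2 + 1.88*o + 3.68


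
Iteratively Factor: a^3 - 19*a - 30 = (a + 2)*(a^2 - 2*a - 15) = (a + 2)*(a + 3)*(a - 5)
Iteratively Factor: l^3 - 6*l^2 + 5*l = (l - 5)*(l^2 - l) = (l - 5)*(l - 1)*(l)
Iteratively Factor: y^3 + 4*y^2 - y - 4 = (y + 1)*(y^2 + 3*y - 4) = (y + 1)*(y + 4)*(y - 1)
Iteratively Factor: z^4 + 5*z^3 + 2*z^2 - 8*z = (z + 4)*(z^3 + z^2 - 2*z) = (z + 2)*(z + 4)*(z^2 - z) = z*(z + 2)*(z + 4)*(z - 1)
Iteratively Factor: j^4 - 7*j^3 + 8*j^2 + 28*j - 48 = (j - 3)*(j^3 - 4*j^2 - 4*j + 16) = (j - 4)*(j - 3)*(j^2 - 4) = (j - 4)*(j - 3)*(j - 2)*(j + 2)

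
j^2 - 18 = (j - 3*sqrt(2))*(j + 3*sqrt(2))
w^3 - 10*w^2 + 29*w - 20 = (w - 5)*(w - 4)*(w - 1)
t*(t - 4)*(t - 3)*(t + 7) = t^4 - 37*t^2 + 84*t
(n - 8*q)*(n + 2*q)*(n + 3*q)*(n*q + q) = n^4*q - 3*n^3*q^2 + n^3*q - 34*n^2*q^3 - 3*n^2*q^2 - 48*n*q^4 - 34*n*q^3 - 48*q^4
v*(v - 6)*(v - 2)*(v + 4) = v^4 - 4*v^3 - 20*v^2 + 48*v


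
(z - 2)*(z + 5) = z^2 + 3*z - 10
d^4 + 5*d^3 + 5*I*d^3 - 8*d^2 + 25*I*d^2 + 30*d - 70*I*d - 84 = (d - 2)*(d + 7)*(d - I)*(d + 6*I)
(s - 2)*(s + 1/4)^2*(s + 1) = s^4 - s^3/2 - 39*s^2/16 - 17*s/16 - 1/8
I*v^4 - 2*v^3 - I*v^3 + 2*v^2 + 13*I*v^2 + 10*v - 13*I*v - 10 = (v - 1)*(v - 2*I)*(v + 5*I)*(I*v + 1)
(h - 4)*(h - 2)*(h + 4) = h^3 - 2*h^2 - 16*h + 32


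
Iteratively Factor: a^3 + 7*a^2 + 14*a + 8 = (a + 1)*(a^2 + 6*a + 8) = (a + 1)*(a + 2)*(a + 4)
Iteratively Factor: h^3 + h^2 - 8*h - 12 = (h + 2)*(h^2 - h - 6) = (h - 3)*(h + 2)*(h + 2)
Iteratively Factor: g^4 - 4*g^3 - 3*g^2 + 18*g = (g - 3)*(g^3 - g^2 - 6*g) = g*(g - 3)*(g^2 - g - 6) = g*(g - 3)^2*(g + 2)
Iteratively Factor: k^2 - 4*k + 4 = (k - 2)*(k - 2)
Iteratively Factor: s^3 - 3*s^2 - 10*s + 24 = (s + 3)*(s^2 - 6*s + 8) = (s - 2)*(s + 3)*(s - 4)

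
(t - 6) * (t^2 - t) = t^3 - 7*t^2 + 6*t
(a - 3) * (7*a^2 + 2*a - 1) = 7*a^3 - 19*a^2 - 7*a + 3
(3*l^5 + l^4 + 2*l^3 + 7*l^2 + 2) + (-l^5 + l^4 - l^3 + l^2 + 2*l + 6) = 2*l^5 + 2*l^4 + l^3 + 8*l^2 + 2*l + 8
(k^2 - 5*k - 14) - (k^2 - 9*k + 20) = 4*k - 34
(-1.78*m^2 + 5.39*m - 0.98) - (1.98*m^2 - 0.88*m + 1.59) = -3.76*m^2 + 6.27*m - 2.57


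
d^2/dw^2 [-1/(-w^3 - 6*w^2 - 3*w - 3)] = 6*(-(w + 2)*(w^3 + 6*w^2 + 3*w + 3) + 3*(w^2 + 4*w + 1)^2)/(w^3 + 6*w^2 + 3*w + 3)^3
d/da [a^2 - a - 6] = 2*a - 1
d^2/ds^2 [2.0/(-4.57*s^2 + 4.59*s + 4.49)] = (-83.5396*s^2 + 83.9052*s + 2.0*(9.14*s - 4.59)*(18.28*s - 9.18) + 82.0772)/(-4.57*s^2 + 4.59*s + 4.49)^3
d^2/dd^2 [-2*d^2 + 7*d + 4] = -4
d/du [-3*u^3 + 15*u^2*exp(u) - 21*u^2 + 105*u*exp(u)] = 15*u^2*exp(u) - 9*u^2 + 135*u*exp(u) - 42*u + 105*exp(u)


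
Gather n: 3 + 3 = 6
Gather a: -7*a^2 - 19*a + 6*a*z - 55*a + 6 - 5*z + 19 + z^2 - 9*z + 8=-7*a^2 + a*(6*z - 74) + z^2 - 14*z + 33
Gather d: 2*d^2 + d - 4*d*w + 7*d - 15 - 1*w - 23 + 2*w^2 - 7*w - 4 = 2*d^2 + d*(8 - 4*w) + 2*w^2 - 8*w - 42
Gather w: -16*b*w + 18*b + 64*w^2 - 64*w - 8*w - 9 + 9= 18*b + 64*w^2 + w*(-16*b - 72)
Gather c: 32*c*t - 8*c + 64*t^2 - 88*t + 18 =c*(32*t - 8) + 64*t^2 - 88*t + 18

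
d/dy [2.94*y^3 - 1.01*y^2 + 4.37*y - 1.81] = 8.82*y^2 - 2.02*y + 4.37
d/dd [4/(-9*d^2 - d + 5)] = 4*(18*d + 1)/(9*d^2 + d - 5)^2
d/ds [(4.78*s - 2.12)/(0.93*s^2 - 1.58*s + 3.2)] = (-4.4454*s^2 + 3.9432*s + 11.9464)/(0.8649*s^4 - 2.9388*s^3 + 8.4484*s^2 - 10.112*s + 10.24)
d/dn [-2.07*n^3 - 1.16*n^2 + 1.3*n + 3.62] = -6.21*n^2 - 2.32*n + 1.3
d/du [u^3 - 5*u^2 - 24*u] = 3*u^2 - 10*u - 24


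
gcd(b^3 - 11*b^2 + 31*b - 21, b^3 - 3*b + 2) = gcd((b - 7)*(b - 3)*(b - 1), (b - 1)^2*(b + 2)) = b - 1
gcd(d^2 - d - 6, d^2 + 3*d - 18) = d - 3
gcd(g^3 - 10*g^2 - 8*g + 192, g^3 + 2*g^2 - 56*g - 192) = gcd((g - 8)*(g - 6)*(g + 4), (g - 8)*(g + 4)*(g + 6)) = g^2 - 4*g - 32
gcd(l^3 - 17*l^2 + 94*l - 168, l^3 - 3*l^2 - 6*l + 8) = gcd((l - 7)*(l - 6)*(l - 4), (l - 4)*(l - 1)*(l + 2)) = l - 4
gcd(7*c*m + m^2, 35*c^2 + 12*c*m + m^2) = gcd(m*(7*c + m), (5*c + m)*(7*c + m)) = 7*c + m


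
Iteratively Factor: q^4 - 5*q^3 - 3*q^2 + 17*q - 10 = (q - 1)*(q^3 - 4*q^2 - 7*q + 10) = (q - 5)*(q - 1)*(q^2 + q - 2) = (q - 5)*(q - 1)^2*(q + 2)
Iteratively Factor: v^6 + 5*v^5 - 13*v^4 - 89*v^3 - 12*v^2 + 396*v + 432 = (v - 3)*(v^5 + 8*v^4 + 11*v^3 - 56*v^2 - 180*v - 144) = (v - 3)*(v + 2)*(v^4 + 6*v^3 - v^2 - 54*v - 72) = (v - 3)*(v + 2)^2*(v^3 + 4*v^2 - 9*v - 36) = (v - 3)^2*(v + 2)^2*(v^2 + 7*v + 12) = (v - 3)^2*(v + 2)^2*(v + 4)*(v + 3)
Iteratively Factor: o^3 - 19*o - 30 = (o + 2)*(o^2 - 2*o - 15) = (o - 5)*(o + 2)*(o + 3)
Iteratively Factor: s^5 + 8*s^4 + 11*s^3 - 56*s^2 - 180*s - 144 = (s - 3)*(s^4 + 11*s^3 + 44*s^2 + 76*s + 48) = (s - 3)*(s + 2)*(s^3 + 9*s^2 + 26*s + 24) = (s - 3)*(s + 2)*(s + 4)*(s^2 + 5*s + 6) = (s - 3)*(s + 2)^2*(s + 4)*(s + 3)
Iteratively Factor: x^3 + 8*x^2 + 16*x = (x + 4)*(x^2 + 4*x) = x*(x + 4)*(x + 4)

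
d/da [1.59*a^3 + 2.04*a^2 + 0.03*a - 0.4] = 4.77*a^2 + 4.08*a + 0.03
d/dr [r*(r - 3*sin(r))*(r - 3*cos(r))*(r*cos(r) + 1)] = -r^4*sin(r) + 4*r^3*cos(r) - 3*sqrt(2)*r^3*cos(2*r + pi/4) + 3*r^2*sin(r) - 9*sqrt(2)*r^2*sin(2*r + pi/4)/2 - 3*r^2*cos(r)/4 + 27*r^2*cos(3*r)/4 - 3*r^2/2 - 3*r*sin(r)/2 + 9*r*sin(3*r)/2 - 6*r*cos(r) + 9*r*cos(2*r) + 9*sin(2*r)/2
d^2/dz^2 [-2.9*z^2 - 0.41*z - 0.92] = -5.80000000000000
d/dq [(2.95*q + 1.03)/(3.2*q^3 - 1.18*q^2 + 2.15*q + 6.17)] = (-18.88*q^3 - 6.407*q^2 + 2.4308*q + 15.987)/(10.24*q^6 - 7.552*q^5 + 15.1524*q^4 + 34.414*q^3 - 9.9387*q^2 + 26.531*q + 38.0689)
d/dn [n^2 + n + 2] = 2*n + 1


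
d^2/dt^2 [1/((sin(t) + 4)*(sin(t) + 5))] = (-4*sin(t)^4 - 27*sin(t)^3 + 5*sin(t)^2 + 234*sin(t) + 122)/((sin(t) + 4)^3*(sin(t) + 5)^3)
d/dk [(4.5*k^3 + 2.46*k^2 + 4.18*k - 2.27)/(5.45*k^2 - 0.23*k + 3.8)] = (24.525*k^4 - 2.07*k^3 + 27.9532*k^2 + 43.439*k + 15.3619)/(29.7025*k^4 - 2.507*k^3 + 41.4729*k^2 - 1.748*k + 14.44)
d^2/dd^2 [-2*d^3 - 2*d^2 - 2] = -12*d - 4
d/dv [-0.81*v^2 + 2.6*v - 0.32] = 2.6 - 1.62*v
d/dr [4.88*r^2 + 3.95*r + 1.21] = 9.76*r + 3.95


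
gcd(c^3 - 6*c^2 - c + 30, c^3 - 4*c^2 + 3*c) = c - 3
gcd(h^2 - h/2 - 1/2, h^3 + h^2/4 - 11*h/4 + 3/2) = h - 1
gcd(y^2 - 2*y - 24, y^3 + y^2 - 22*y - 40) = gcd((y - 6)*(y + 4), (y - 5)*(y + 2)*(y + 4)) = y + 4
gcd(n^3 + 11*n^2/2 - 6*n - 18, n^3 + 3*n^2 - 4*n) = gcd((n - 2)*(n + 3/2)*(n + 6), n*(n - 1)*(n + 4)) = 1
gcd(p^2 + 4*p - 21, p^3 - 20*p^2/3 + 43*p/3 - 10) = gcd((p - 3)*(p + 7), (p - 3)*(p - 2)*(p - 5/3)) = p - 3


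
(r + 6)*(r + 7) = r^2 + 13*r + 42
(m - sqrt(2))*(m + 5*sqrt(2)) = m^2 + 4*sqrt(2)*m - 10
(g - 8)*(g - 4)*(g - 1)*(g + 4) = g^4 - 9*g^3 - 8*g^2 + 144*g - 128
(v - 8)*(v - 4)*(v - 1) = v^3 - 13*v^2 + 44*v - 32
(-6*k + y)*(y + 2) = -6*k*y - 12*k + y^2 + 2*y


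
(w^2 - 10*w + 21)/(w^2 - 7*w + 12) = (w - 7)/(w - 4)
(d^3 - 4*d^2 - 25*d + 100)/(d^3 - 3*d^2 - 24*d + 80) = (d - 5)/(d - 4)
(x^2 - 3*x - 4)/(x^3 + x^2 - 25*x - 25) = (x - 4)/(x^2 - 25)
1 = 1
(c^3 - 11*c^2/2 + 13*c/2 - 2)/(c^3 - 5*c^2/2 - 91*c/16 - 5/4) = 8*(2*c^2 - 3*c + 1)/(16*c^2 + 24*c + 5)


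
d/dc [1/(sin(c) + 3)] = -cos(c)/(sin(c) + 3)^2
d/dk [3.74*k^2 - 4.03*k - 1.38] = 7.48*k - 4.03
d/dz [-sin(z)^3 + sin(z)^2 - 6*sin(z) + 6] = (-3*sin(z)^2 + 2*sin(z) - 6)*cos(z)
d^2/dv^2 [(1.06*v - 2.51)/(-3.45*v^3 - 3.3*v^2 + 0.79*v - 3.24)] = (-75.6999*v^5 + 286.0947*v^4 + 428.35674*v^3 + 265.14153*v^2 - 139.60098*v - 55.96721)/(41.063625*v^9 + 117.83475*v^8 + 84.502575*v^7 + 97.6644*v^6 + 201.974535*v^5 + 59.04567*v^4 + 57.477041*v^3 + 109.992492*v^2 - 24.879312*v + 34.012224)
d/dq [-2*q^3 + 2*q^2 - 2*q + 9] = -6*q^2 + 4*q - 2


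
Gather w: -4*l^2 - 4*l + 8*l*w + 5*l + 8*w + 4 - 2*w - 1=-4*l^2 + l + w*(8*l + 6) + 3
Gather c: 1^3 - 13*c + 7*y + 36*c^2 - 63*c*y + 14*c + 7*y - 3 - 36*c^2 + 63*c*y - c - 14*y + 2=0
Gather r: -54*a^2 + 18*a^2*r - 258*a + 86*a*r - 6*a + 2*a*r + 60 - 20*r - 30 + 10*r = -54*a^2 - 264*a + r*(18*a^2 + 88*a - 10) + 30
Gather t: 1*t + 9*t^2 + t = 9*t^2 + 2*t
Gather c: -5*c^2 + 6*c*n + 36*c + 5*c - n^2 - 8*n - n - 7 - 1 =-5*c^2 + c*(6*n + 41) - n^2 - 9*n - 8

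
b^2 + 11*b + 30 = (b + 5)*(b + 6)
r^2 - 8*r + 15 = (r - 5)*(r - 3)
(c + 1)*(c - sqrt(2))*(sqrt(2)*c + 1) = sqrt(2)*c^3 - c^2 + sqrt(2)*c^2 - sqrt(2)*c - c - sqrt(2)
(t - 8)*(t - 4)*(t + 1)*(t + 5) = t^4 - 6*t^3 - 35*t^2 + 132*t + 160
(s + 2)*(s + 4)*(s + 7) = s^3 + 13*s^2 + 50*s + 56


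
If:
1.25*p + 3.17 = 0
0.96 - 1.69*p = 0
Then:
No Solution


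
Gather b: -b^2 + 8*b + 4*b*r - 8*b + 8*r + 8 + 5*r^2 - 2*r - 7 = -b^2 + 4*b*r + 5*r^2 + 6*r + 1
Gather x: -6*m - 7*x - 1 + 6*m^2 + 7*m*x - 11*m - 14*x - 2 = 6*m^2 - 17*m + x*(7*m - 21) - 3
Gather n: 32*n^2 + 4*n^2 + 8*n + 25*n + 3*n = 36*n^2 + 36*n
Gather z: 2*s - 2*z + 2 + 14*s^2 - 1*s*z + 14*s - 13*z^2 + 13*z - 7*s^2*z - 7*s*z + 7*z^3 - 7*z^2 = 14*s^2 + 16*s + 7*z^3 - 20*z^2 + z*(-7*s^2 - 8*s + 11) + 2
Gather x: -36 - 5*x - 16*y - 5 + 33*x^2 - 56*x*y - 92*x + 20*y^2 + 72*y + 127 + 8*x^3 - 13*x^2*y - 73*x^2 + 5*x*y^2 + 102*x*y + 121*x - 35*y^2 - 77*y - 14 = 8*x^3 + x^2*(-13*y - 40) + x*(5*y^2 + 46*y + 24) - 15*y^2 - 21*y + 72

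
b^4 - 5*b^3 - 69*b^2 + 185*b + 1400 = (b - 8)*(b - 7)*(b + 5)^2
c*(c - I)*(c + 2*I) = c^3 + I*c^2 + 2*c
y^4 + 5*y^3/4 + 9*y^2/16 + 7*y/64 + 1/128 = (y + 1/4)^3*(y + 1/2)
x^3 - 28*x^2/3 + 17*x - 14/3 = (x - 7)*(x - 2)*(x - 1/3)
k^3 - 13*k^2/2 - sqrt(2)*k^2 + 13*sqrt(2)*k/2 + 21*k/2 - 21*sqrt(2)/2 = (k - 7/2)*(k - 3)*(k - sqrt(2))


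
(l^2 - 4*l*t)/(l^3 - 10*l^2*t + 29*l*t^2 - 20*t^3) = l/(l^2 - 6*l*t + 5*t^2)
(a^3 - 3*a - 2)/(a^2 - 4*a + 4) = (a^2 + 2*a + 1)/(a - 2)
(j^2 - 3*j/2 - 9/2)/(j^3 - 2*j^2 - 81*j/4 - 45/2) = 2*(j - 3)/(2*j^2 - 7*j - 30)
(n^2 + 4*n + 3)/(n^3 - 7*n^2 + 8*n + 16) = (n + 3)/(n^2 - 8*n + 16)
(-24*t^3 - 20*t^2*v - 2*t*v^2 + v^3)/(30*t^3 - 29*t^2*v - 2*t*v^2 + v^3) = (-4*t^2 - 4*t*v - v^2)/(5*t^2 - 4*t*v - v^2)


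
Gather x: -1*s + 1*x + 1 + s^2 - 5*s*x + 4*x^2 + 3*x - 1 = s^2 - s + 4*x^2 + x*(4 - 5*s)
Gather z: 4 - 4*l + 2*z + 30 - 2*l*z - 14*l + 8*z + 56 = -18*l + z*(10 - 2*l) + 90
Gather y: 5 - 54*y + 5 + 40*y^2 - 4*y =40*y^2 - 58*y + 10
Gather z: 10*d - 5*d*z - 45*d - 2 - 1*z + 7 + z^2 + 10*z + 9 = -35*d + z^2 + z*(9 - 5*d) + 14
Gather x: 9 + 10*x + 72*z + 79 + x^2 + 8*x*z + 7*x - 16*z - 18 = x^2 + x*(8*z + 17) + 56*z + 70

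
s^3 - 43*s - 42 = (s - 7)*(s + 1)*(s + 6)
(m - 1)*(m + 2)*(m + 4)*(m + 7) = m^4 + 12*m^3 + 37*m^2 + 6*m - 56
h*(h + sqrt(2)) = h^2 + sqrt(2)*h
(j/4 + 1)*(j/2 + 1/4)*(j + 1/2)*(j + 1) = j^4/8 + 3*j^3/4 + 37*j^2/32 + 21*j/32 + 1/8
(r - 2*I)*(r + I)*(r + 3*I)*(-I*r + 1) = -I*r^4 + 3*r^3 - 3*I*r^2 + 11*r + 6*I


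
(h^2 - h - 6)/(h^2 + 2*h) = (h - 3)/h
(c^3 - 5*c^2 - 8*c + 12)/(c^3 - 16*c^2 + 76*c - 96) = (c^2 + c - 2)/(c^2 - 10*c + 16)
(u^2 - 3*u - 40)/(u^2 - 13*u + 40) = (u + 5)/(u - 5)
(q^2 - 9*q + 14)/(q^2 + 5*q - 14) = (q - 7)/(q + 7)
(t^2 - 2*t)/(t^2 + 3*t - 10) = t/(t + 5)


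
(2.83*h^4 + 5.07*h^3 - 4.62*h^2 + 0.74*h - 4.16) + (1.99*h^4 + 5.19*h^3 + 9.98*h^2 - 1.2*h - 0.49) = 4.82*h^4 + 10.26*h^3 + 5.36*h^2 - 0.46*h - 4.65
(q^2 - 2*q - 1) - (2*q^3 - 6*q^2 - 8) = -2*q^3 + 7*q^2 - 2*q + 7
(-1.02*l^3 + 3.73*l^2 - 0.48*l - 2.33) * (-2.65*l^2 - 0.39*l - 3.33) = 2.703*l^5 - 9.4867*l^4 + 3.2139*l^3 - 6.0592*l^2 + 2.5071*l + 7.7589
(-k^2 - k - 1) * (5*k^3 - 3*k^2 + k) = -5*k^5 - 2*k^4 - 3*k^3 + 2*k^2 - k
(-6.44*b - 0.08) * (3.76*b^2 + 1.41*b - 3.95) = -24.2144*b^3 - 9.3812*b^2 + 25.3252*b + 0.316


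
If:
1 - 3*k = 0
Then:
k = 1/3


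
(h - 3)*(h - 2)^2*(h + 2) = h^4 - 5*h^3 + 2*h^2 + 20*h - 24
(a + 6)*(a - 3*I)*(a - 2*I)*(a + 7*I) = a^4 + 6*a^3 + 2*I*a^3 + 29*a^2 + 12*I*a^2 + 174*a - 42*I*a - 252*I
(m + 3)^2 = m^2 + 6*m + 9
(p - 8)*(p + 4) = p^2 - 4*p - 32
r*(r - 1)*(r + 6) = r^3 + 5*r^2 - 6*r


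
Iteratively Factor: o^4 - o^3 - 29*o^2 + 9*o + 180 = (o - 3)*(o^3 + 2*o^2 - 23*o - 60) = (o - 3)*(o + 4)*(o^2 - 2*o - 15) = (o - 3)*(o + 3)*(o + 4)*(o - 5)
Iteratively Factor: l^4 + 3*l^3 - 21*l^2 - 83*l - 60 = (l + 1)*(l^3 + 2*l^2 - 23*l - 60) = (l + 1)*(l + 4)*(l^2 - 2*l - 15) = (l + 1)*(l + 3)*(l + 4)*(l - 5)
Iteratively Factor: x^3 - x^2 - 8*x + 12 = (x - 2)*(x^2 + x - 6) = (x - 2)*(x + 3)*(x - 2)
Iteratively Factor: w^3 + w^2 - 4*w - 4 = (w + 2)*(w^2 - w - 2) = (w - 2)*(w + 2)*(w + 1)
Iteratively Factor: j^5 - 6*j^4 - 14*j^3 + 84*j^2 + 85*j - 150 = (j - 5)*(j^4 - j^3 - 19*j^2 - 11*j + 30) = (j - 5)*(j + 3)*(j^3 - 4*j^2 - 7*j + 10) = (j - 5)*(j + 2)*(j + 3)*(j^2 - 6*j + 5) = (j - 5)*(j - 1)*(j + 2)*(j + 3)*(j - 5)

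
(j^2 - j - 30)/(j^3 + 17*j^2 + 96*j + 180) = (j - 6)/(j^2 + 12*j + 36)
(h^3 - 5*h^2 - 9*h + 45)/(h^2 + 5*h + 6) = (h^2 - 8*h + 15)/(h + 2)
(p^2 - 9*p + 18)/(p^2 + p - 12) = (p - 6)/(p + 4)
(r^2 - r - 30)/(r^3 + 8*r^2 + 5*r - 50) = (r - 6)/(r^2 + 3*r - 10)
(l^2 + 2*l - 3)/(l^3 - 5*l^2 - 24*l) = (l - 1)/(l*(l - 8))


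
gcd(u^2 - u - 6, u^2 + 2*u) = u + 2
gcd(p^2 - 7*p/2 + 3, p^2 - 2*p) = p - 2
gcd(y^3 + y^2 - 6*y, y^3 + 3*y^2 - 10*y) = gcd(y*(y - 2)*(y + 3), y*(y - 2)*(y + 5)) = y^2 - 2*y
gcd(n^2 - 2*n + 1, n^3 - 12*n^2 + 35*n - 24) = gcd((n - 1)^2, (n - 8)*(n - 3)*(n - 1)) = n - 1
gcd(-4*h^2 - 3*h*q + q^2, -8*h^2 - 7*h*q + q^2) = h + q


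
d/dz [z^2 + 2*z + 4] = 2*z + 2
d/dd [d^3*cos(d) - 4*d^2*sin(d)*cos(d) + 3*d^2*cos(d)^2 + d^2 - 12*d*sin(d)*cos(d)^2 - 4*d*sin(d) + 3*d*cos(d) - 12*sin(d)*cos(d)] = -d^3*sin(d) - 3*d^2*sin(2*d) + 3*d^2*cos(d) - 4*d^2*cos(2*d) - 3*d*sin(d) - 4*d*sin(2*d) - 7*d*cos(d) + 3*d*cos(2*d) - 9*d*cos(3*d) + 5*d - 7*sin(d) - 3*sin(3*d) + 3*cos(d) - 12*cos(2*d)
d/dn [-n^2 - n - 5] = -2*n - 1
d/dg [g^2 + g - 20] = 2*g + 1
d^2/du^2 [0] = 0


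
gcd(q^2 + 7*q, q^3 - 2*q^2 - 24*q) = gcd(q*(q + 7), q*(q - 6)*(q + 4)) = q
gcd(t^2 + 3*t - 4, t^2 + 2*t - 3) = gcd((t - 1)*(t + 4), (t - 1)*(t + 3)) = t - 1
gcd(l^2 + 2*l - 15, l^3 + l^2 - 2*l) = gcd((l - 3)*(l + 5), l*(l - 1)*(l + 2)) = 1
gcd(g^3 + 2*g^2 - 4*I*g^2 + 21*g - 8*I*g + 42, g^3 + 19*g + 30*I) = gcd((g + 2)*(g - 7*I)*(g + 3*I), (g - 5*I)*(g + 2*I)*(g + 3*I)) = g + 3*I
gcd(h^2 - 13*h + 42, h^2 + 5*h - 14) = 1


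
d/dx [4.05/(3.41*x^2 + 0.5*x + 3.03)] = (-27.621*x - 2.025)/(3.41*x^2 + 0.5*x + 3.03)^2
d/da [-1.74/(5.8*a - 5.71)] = 10.092/(5.8*a - 5.71)^2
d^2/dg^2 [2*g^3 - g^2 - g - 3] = 12*g - 2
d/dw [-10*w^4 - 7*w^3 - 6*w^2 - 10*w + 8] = -40*w^3 - 21*w^2 - 12*w - 10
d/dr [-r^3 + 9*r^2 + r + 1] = -3*r^2 + 18*r + 1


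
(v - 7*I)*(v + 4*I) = v^2 - 3*I*v + 28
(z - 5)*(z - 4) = z^2 - 9*z + 20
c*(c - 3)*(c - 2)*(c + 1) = c^4 - 4*c^3 + c^2 + 6*c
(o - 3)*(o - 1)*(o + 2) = o^3 - 2*o^2 - 5*o + 6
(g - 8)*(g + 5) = g^2 - 3*g - 40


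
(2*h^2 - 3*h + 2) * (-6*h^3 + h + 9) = -12*h^5 + 18*h^4 - 10*h^3 + 15*h^2 - 25*h + 18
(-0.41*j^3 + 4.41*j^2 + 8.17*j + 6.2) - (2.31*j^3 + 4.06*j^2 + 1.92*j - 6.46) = -2.72*j^3 + 0.350000000000001*j^2 + 6.25*j + 12.66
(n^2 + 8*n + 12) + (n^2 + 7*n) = 2*n^2 + 15*n + 12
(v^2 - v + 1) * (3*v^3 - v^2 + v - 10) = 3*v^5 - 4*v^4 + 5*v^3 - 12*v^2 + 11*v - 10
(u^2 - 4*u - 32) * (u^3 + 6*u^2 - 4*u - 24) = u^5 + 2*u^4 - 60*u^3 - 200*u^2 + 224*u + 768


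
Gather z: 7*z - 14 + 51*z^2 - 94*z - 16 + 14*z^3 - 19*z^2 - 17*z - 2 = 14*z^3 + 32*z^2 - 104*z - 32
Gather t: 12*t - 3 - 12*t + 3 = 0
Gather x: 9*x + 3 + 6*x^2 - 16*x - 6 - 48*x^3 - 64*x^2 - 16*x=-48*x^3 - 58*x^2 - 23*x - 3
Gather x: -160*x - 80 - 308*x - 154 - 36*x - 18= -504*x - 252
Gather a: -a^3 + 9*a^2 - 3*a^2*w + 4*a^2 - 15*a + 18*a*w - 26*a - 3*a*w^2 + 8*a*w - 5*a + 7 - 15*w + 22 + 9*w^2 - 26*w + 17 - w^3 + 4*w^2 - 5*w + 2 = -a^3 + a^2*(13 - 3*w) + a*(-3*w^2 + 26*w - 46) - w^3 + 13*w^2 - 46*w + 48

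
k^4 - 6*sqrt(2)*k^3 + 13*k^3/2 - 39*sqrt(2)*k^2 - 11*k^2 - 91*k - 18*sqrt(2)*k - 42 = (k + 1/2)*(k + 6)*(k - 7*sqrt(2))*(k + sqrt(2))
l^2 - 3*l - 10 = (l - 5)*(l + 2)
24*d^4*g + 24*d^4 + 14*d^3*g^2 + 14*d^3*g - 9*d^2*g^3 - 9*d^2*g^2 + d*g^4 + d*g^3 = (-6*d + g)*(-4*d + g)*(d + g)*(d*g + d)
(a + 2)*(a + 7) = a^2 + 9*a + 14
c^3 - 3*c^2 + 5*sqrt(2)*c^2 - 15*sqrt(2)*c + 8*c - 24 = (c - 3)*(c + sqrt(2))*(c + 4*sqrt(2))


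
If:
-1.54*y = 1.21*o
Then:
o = -1.27272727272727*y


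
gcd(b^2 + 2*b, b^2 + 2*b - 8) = 1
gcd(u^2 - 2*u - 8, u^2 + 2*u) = u + 2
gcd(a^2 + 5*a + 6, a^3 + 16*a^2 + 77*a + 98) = a + 2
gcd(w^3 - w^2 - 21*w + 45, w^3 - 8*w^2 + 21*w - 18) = w^2 - 6*w + 9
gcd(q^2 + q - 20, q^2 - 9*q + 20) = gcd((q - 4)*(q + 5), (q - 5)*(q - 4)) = q - 4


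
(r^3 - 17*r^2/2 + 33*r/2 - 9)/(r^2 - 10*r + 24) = (2*r^2 - 5*r + 3)/(2*(r - 4))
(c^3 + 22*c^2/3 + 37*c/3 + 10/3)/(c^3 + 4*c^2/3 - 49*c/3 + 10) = (3*c^2 + 7*c + 2)/(3*c^2 - 11*c + 6)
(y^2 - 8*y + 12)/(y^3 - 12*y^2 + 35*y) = (y^2 - 8*y + 12)/(y*(y^2 - 12*y + 35))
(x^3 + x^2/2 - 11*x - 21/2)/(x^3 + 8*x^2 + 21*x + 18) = (2*x^2 - 5*x - 7)/(2*(x^2 + 5*x + 6))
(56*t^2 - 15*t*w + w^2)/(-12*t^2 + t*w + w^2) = (56*t^2 - 15*t*w + w^2)/(-12*t^2 + t*w + w^2)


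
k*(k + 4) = k^2 + 4*k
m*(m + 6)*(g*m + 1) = g*m^3 + 6*g*m^2 + m^2 + 6*m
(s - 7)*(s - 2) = s^2 - 9*s + 14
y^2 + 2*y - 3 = (y - 1)*(y + 3)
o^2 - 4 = (o - 2)*(o + 2)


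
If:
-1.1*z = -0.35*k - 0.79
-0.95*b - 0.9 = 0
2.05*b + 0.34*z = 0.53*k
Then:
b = -0.95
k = -4.03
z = -0.56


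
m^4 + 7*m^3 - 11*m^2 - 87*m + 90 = (m - 3)*(m - 1)*(m + 5)*(m + 6)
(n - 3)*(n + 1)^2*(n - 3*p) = n^4 - 3*n^3*p - n^3 + 3*n^2*p - 5*n^2 + 15*n*p - 3*n + 9*p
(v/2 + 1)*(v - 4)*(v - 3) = v^3/2 - 5*v^2/2 - v + 12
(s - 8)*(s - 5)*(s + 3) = s^3 - 10*s^2 + s + 120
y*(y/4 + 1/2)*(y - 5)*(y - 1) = y^4/4 - y^3 - 7*y^2/4 + 5*y/2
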